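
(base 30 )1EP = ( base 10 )1345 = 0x541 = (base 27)1mm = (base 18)42D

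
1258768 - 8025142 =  -6766374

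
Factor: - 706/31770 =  - 1/45 = -  3^( - 2 )*5^ ( - 1)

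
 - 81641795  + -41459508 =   -  123101303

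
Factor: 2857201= 19^1*150379^1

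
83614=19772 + 63842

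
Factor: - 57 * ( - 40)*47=2^3*3^1*5^1*19^1*47^1 = 107160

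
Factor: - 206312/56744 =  - 629/173 = -17^1 * 37^1*173^ (-1) 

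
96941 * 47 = 4556227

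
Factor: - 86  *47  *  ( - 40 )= 161680 = 2^4*5^1 * 43^1*47^1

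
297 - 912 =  - 615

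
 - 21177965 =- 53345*397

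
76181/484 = 76181/484 = 157.40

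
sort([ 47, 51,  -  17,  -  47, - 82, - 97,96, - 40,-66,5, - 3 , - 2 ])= [-97, - 82, - 66 , -47,- 40, - 17 ,-3, - 2,5,  47,51,96] 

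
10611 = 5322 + 5289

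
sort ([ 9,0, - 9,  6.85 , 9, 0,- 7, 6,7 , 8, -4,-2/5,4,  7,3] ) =[ - 9, - 7, - 4, - 2/5,  0, 0, 3,4, 6,6.85,  7,7,8,  9,9]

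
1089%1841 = 1089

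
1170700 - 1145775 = 24925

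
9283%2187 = 535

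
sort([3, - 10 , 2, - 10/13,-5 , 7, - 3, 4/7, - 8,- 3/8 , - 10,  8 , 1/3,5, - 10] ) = [ - 10, - 10, - 10,  -  8, - 5, - 3, - 10/13,-3/8,1/3,4/7,  2, 3,5  ,  7,8 ]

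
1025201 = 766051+259150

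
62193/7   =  62193/7 = 8884.71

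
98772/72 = 8231/6=1371.83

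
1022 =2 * 511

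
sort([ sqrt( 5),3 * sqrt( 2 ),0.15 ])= [0.15,sqrt( 5 ) , 3*sqrt( 2)]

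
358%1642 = 358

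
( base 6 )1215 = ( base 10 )299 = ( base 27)B2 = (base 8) 453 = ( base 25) BO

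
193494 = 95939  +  97555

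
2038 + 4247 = 6285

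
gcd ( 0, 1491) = 1491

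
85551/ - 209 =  - 410 + 139/209 = -409.33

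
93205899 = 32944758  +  60261141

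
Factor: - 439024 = -2^4*23^1*1193^1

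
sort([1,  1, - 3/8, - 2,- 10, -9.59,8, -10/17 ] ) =[ -10,  -  9.59, - 2, - 10/17,  -  3/8, 1,1,8]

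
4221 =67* 63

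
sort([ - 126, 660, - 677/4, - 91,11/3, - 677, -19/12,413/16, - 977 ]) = [ - 977, - 677,-677/4 ,- 126, - 91, - 19/12, 11/3  ,  413/16,660]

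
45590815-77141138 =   -  31550323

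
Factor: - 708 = - 2^2*3^1*59^1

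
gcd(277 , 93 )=1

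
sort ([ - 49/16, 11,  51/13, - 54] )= [ - 54, - 49/16,51/13, 11 ] 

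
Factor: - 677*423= - 286371 =- 3^2*47^1*677^1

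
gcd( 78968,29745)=1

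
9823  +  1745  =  11568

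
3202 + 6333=9535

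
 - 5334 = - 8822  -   - 3488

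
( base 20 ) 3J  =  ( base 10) 79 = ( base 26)31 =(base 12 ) 67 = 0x4f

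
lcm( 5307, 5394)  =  329034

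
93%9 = 3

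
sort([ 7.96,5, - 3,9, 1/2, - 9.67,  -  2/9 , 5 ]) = [ -9.67, - 3, - 2/9, 1/2 , 5, 5, 7.96, 9 ]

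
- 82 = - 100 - -18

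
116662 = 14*8333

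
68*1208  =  82144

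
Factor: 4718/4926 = 3^ (  -  1)*7^1*337^1*821^(  -  1) = 2359/2463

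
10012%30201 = 10012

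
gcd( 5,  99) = 1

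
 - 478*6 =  - 2868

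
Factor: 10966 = 2^1  *  5483^1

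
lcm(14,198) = 1386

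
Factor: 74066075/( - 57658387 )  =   - 5^2*79^(-1 ) * 379^1*503^( - 1 ) * 1451^( - 1 ) * 7817^1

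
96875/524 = 184 + 459/524 = 184.88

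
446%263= 183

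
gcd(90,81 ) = 9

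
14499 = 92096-77597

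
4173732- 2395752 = 1777980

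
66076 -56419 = 9657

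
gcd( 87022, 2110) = 2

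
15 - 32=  - 17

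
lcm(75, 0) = 0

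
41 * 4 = 164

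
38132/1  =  38132 =38132.00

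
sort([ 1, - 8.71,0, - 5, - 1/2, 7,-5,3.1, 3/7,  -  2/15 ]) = [ - 8.71, -5, - 5,  -  1/2, - 2/15,0,3/7,  1, 3.1, 7 ] 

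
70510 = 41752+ 28758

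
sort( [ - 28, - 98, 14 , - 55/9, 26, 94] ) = [ - 98, - 28 , - 55/9,14,  26,94]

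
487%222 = 43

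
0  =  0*73192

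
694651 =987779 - 293128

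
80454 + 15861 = 96315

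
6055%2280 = 1495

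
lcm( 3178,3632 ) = 25424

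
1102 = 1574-472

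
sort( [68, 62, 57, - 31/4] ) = [ - 31/4,  57, 62,68 ]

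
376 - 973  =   - 597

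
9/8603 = 9/8603 = 0.00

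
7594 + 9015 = 16609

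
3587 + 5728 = 9315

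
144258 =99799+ 44459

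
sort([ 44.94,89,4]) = [ 4 , 44.94,  89 ] 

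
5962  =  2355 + 3607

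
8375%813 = 245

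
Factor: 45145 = 5^1*9029^1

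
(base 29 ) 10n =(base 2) 1101100000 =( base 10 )864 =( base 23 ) 1ed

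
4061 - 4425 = -364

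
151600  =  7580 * 20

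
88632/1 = 88632 =88632.00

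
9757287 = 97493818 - 87736531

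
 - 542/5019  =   - 1+ 4477/5019 = - 0.11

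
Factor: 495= 3^2*5^1*11^1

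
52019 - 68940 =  - 16921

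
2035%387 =100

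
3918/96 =40 + 13/16 = 40.81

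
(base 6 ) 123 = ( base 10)51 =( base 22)27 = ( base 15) 36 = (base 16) 33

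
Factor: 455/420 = 13/12 = 2^( - 2 ) * 3^( - 1)*13^1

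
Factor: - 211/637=-7^( - 2 )*13^( - 1)*211^1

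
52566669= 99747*527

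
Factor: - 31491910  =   - 2^1* 5^1*43^1 * 73237^1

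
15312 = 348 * 44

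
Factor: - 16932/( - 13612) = 3^1*17^1*41^( - 1)  =  51/41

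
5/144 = 5/144 = 0.03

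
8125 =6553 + 1572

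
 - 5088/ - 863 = 5+773/863  =  5.90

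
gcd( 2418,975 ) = 39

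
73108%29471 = 14166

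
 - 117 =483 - 600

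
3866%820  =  586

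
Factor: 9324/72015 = 3108/24005 = 2^2*3^1*5^( - 1) * 7^1*37^1 * 4801^( - 1)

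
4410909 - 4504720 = -93811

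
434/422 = 1 + 6/211 = 1.03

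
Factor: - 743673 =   -  3^1 *7^2*5059^1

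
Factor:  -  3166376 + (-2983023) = -6149399= - 6149399^1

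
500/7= 71 + 3/7=   71.43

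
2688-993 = 1695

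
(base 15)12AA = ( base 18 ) C57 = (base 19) B0E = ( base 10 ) 3985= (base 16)f91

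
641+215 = 856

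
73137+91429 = 164566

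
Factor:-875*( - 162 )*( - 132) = - 2^3 * 3^5 *5^3*7^1 * 11^1 = - 18711000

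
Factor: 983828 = 2^2*67^1*3671^1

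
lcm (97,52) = 5044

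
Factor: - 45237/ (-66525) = 17/25 = 5^( - 2) * 17^1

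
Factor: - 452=-2^2*113^1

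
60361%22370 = 15621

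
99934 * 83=8294522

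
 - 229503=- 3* 76501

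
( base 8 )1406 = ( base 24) 186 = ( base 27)11i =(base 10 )774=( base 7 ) 2154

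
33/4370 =33/4370 = 0.01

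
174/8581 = 174/8581 = 0.02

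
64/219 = 64/219 = 0.29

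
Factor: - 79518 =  -2^1* 3^1 * 29^1 * 457^1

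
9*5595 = 50355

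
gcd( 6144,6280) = 8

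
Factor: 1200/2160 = 5/9 = 3^(-2)*5^1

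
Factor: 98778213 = 3^2*59^1*  186023^1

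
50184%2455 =1084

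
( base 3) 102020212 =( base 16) 200C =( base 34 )73a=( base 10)8204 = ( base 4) 2000030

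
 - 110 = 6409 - 6519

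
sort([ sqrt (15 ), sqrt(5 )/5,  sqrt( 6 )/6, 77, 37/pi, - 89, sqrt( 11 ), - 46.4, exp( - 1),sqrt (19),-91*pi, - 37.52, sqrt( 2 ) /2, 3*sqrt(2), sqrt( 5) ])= [ - 91 * pi,-89, - 46.4,  -  37.52,exp( - 1 ), sqrt( 6 )/6,sqrt( 5 )/5 , sqrt (2)/2,sqrt( 5 ), sqrt(11), sqrt( 15 ),  3*sqrt( 2), sqrt( 19), 37/pi, 77 ] 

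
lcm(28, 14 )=28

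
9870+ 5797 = 15667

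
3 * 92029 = 276087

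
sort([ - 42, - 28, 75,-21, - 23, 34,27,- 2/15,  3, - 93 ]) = [- 93,-42, - 28, - 23, - 21, - 2/15, 3, 27, 34,  75]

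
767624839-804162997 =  - 36538158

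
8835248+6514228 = 15349476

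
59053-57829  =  1224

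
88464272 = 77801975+10662297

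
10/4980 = 1/498 = 0.00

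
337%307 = 30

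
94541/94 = 94541/94 = 1005.76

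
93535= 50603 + 42932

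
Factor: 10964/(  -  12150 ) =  - 2^1*3^ (-5)*5^( - 2 )*2741^1 = -5482/6075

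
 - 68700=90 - 68790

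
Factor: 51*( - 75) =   -  3^2*5^2*17^1 = - 3825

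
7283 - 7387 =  - 104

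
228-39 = 189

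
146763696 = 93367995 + 53395701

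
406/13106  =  203/6553=0.03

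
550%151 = 97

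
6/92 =3/46= 0.07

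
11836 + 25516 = 37352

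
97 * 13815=1340055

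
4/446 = 2/223=0.01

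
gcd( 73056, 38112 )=96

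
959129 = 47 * 20407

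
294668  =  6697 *44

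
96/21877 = 96/21877  =  0.00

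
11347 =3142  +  8205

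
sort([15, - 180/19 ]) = [ - 180/19,15]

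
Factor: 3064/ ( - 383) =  - 8  =  -2^3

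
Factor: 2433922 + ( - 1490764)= 2^1 * 3^1*191^1 * 823^1 =943158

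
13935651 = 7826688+6108963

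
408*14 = 5712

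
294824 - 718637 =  - 423813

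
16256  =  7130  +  9126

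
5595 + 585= 6180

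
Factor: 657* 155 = 101835 = 3^2 * 5^1 * 31^1*73^1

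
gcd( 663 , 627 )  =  3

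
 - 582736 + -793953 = -1376689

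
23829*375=8935875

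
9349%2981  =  406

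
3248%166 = 94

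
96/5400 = 4/225 =0.02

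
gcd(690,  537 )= 3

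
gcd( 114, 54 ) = 6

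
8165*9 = 73485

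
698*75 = 52350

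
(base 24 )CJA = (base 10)7378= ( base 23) dli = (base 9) 11107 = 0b1110011010010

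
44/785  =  44/785 =0.06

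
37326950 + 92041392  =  129368342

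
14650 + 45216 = 59866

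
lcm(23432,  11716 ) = 23432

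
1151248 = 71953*16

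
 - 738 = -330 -408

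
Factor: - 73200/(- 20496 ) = 25/7  =  5^2*7^( - 1)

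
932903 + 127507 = 1060410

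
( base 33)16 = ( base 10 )39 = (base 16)27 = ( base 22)1h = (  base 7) 54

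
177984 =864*206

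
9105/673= 9105/673 = 13.53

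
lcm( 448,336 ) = 1344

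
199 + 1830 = 2029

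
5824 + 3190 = 9014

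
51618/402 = 128 + 27/67 = 128.40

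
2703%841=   180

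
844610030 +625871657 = 1470481687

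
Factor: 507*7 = 3^1 * 7^1  *13^2=   3549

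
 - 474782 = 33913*( - 14)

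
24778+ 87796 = 112574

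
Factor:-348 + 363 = 15 = 3^1 * 5^1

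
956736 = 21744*44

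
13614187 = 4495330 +9118857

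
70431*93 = 6550083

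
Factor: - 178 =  - 2^1 * 89^1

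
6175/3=6175/3 = 2058.33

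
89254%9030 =7984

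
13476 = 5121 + 8355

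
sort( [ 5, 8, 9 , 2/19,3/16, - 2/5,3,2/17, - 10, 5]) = [  -  10, - 2/5, 2/19, 2/17, 3/16, 3,5, 5, 8,9]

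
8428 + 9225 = 17653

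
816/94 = 408/47 = 8.68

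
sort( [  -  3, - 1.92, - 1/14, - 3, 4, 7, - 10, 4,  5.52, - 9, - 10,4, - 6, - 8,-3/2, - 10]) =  [ - 10, -10, - 10, - 9, - 8,-6,-3, - 3  , - 1.92, - 3/2, - 1/14,4,4,4 , 5.52, 7] 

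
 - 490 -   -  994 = 504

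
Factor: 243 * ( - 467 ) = - 3^5 *467^1  =  - 113481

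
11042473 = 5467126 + 5575347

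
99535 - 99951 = -416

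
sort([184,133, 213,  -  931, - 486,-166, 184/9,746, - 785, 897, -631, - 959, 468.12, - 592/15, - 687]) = [ - 959, - 931, - 785, - 687, - 631, - 486, - 166, - 592/15, 184/9,  133,184, 213,468.12, 746, 897]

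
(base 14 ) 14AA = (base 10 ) 3678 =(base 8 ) 7136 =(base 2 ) 111001011110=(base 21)873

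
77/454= 77/454 = 0.17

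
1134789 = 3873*293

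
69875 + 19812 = 89687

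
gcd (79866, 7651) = 1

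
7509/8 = 938 +5/8 = 938.62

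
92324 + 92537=184861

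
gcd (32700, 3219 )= 3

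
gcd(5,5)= 5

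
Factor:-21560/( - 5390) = 4= 2^2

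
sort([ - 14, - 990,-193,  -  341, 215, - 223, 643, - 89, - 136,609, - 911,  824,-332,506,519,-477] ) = [ - 990 , - 911, - 477, - 341, - 332,  -  223, - 193, -136,-89, - 14,215,  506, 519,609,643, 824]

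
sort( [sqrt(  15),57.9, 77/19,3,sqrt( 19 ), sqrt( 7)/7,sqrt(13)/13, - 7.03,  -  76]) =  [ - 76, - 7.03, sqrt( 13 ) /13, sqrt( 7 )/7,3,  sqrt( 15),77/19, sqrt ( 19), 57.9]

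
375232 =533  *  704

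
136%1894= 136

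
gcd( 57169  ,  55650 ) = 7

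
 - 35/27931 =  - 35/27931 =- 0.00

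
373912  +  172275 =546187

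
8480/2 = 4240 = 4240.00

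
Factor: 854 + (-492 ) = 2^1  *  181^1 = 362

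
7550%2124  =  1178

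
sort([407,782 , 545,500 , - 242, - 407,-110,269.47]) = [-407, - 242,-110, 269.47,  407  ,  500,545,782 ]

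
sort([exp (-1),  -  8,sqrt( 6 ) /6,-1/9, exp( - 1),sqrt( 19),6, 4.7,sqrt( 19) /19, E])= [-8,-1/9,sqrt(19) /19,exp (-1 ),exp( - 1), sqrt( 6) /6,E,sqrt(19) , 4.7,6]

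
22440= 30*748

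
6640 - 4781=1859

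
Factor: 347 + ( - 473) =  - 126 = -2^1*3^2*7^1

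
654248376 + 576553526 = 1230801902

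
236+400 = 636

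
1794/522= 3 + 38/87 = 3.44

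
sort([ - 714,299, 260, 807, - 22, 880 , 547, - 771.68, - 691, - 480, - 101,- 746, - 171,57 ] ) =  [ - 771.68,-746, - 714, - 691,-480, -171,  -  101, - 22 , 57, 260, 299, 547, 807,  880] 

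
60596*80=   4847680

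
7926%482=214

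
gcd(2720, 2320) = 80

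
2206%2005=201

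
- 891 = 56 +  - 947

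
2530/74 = 34+ 7/37 = 34.19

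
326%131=64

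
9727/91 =106 + 81/91 = 106.89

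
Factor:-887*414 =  - 367218 = - 2^1*3^2 * 23^1 * 887^1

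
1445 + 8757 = 10202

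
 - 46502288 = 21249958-67752246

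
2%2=0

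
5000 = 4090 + 910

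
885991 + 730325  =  1616316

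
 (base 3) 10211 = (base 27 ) 3m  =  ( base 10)103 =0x67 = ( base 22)4f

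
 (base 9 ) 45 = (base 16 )29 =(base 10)41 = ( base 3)1112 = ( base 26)1F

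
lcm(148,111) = 444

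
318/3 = 106 = 106.00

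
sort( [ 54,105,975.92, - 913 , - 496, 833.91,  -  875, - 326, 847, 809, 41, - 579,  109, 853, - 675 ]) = [ - 913, - 875, - 675, - 579, - 496, - 326, 41, 54,105,109 , 809, 833.91,847, 853,975.92]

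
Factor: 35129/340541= 35129^1 * 340541^( - 1)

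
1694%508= 170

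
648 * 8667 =5616216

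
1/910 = 1/910 = 0.00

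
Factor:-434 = -2^1*7^1*31^1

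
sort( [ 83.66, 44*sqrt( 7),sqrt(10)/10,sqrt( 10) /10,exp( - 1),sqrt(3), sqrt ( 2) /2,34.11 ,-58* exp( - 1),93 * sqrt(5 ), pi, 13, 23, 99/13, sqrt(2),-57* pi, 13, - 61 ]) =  [ - 57*pi, - 61, - 58*exp( - 1),sqrt( 10) /10,sqrt(10 )/10, exp(-1), sqrt (2)/2, sqrt ( 2),sqrt( 3 ), pi, 99/13, 13, 13, 23 , 34.11, 83.66, 44*sqrt( 7),  93 * sqrt(5) ] 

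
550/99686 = 275/49843 = 0.01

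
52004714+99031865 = 151036579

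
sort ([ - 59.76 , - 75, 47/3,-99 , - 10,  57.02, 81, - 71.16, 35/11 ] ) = [ - 99,-75, - 71.16, - 59.76, -10, 35/11, 47/3,57.02, 81 ]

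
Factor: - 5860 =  - 2^2 * 5^1 * 293^1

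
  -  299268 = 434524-733792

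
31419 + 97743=129162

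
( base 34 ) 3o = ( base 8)176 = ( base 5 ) 1001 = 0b1111110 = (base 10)126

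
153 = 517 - 364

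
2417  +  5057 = 7474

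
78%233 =78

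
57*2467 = 140619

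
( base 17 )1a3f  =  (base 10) 7869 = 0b1111010111101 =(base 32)7LT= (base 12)4679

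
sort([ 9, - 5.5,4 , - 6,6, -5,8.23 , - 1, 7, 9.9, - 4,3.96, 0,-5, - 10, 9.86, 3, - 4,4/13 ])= [-10, - 6,  -  5.5, -5, - 5, - 4,-4 ,-1,0,4/13,3, 3.96, 4,6, 7, 8.23, 9,9.86,9.9]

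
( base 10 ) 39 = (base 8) 47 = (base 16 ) 27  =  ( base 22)1H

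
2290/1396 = 1145/698=1.64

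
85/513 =85/513=0.17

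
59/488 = 59/488 = 0.12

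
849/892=849/892 = 0.95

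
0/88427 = 0 = 0.00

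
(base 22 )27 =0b110011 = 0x33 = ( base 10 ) 51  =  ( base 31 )1K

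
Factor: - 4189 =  - 59^1*71^1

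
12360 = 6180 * 2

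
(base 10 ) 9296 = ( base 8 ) 22120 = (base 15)2b4b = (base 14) 3560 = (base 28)BO0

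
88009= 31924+56085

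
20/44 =5/11 = 0.45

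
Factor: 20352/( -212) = - 96 = - 2^5*3^1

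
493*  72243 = 35615799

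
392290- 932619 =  - 540329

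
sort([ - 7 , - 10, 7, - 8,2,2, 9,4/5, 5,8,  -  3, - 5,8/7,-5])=[ - 10, - 8,-7, - 5, - 5,  -  3 , 4/5 , 8/7, 2, 2,5,  7, 8,9 ]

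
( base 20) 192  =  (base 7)1461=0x246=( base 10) 582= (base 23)127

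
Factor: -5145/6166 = - 2^(  -  1)*3^1 *5^1*7^3* 3083^(  -  1)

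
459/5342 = 459/5342 = 0.09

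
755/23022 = 755/23022 = 0.03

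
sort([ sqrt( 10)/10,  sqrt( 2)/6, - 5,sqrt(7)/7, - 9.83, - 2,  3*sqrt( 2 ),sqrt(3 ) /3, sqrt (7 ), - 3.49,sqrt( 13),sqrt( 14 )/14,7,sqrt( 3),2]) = [ - 9.83, - 5,-3.49, - 2,  sqrt( 2) /6,sqrt ( 14)/14, sqrt( 10) /10,sqrt( 7 ) /7,sqrt( 3)/3,sqrt( 3 ), 2,sqrt( 7) , sqrt( 13),3*sqrt( 2 ), 7] 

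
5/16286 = 5/16286 = 0.00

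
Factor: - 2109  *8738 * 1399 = -2^1 * 3^1*17^1 * 19^1*37^1*257^1*1399^1 = - 25781390358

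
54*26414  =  1426356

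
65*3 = 195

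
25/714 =25/714  =  0.04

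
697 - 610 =87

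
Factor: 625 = 5^4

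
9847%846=541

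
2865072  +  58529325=61394397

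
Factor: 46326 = 2^1*3^1*7^1 * 1103^1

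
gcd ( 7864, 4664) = 8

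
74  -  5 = 69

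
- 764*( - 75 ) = 57300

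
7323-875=6448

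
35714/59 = 35714/59 = 605.32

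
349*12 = 4188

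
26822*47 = 1260634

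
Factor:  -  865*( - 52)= 2^2*5^1*  13^1*173^1= 44980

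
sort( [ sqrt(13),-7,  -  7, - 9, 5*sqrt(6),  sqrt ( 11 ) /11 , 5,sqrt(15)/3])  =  [ - 9, - 7, - 7, sqrt(11)/11, sqrt(15 ) /3, sqrt( 13 ), 5 , 5*sqrt(6) ] 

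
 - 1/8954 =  - 1/8954 = - 0.00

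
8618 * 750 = 6463500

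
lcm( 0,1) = 0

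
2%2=0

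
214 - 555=  -  341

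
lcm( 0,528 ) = 0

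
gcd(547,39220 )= 1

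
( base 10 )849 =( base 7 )2322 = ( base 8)1521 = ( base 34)OX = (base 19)26d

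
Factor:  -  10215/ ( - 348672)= 15/512=2^( - 9)* 3^1 *5^1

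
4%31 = 4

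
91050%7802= 5228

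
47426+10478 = 57904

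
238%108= 22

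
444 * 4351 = 1931844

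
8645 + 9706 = 18351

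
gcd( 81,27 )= 27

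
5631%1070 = 281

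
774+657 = 1431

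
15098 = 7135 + 7963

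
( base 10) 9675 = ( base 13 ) 4533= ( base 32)9EB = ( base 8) 22713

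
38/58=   19/29=0.66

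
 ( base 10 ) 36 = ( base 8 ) 44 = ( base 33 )13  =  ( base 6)100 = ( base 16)24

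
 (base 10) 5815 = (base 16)16b7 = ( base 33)5B7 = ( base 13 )2854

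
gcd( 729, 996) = 3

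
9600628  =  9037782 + 562846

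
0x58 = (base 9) 107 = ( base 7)154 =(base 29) 31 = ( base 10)88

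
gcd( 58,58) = 58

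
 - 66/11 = - 6 = -  6.00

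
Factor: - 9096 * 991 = -2^3* 3^1*379^1*991^1 = -9014136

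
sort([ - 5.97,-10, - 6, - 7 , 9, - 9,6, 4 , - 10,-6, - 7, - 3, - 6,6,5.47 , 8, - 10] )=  [ - 10, - 10, - 10, - 9,-7, - 7, - 6, - 6, - 6, - 5.97 , - 3, 4,5.47, 6, 6,8, 9 ] 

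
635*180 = 114300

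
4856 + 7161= 12017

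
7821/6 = 1303  +  1/2 = 1303.50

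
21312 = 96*222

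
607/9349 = 607/9349 = 0.06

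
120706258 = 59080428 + 61625830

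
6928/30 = 230  +  14/15 = 230.93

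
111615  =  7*15945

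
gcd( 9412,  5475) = 1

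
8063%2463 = 674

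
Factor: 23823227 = 37^1* 433^1*1487^1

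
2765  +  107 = 2872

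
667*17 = 11339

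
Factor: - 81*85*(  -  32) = 2^5 * 3^4* 5^1*17^1 = 220320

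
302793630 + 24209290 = 327002920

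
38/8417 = 2/443= 0.00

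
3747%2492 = 1255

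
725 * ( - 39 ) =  - 28275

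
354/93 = 3 + 25/31 = 3.81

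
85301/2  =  42650 + 1/2 = 42650.50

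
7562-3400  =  4162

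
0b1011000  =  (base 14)64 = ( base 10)88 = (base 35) 2i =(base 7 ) 154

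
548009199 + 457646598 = 1005655797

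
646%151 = 42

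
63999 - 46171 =17828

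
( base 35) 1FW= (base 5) 24112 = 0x6f6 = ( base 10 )1782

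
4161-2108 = 2053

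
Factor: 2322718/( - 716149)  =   - 2^1*7^( - 1 )*263^(  -  1) * 389^(-1) * 1009^1*1151^1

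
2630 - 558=2072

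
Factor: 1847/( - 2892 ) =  - 2^(-2) * 3^ (-1) *241^ ( - 1)*1847^1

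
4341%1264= 549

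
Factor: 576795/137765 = 115359/27553 = 3^1*59^( - 1)*467^ ( -1)*38453^1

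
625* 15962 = 9976250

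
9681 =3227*3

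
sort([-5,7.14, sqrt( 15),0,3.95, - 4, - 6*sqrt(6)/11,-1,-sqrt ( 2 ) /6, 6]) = [ - 5, - 4,-6*sqrt( 6)/11, - 1, - sqrt(2 )/6,0,sqrt(15 ),3.95, 6, 7.14]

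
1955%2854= 1955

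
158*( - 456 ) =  - 72048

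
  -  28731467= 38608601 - 67340068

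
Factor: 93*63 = 3^3 * 7^1*31^1 = 5859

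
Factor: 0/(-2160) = 0^1=0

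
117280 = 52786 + 64494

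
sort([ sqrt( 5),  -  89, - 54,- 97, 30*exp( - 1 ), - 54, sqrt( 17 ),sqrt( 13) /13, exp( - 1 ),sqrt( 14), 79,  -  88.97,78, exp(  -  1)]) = [ - 97,-89, - 88.97, - 54, - 54,sqrt( 13)/13, exp(- 1 ), exp (-1), sqrt( 5 ), sqrt(14), sqrt (17), 30*exp( - 1 ),  78,79]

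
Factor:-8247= - 3^1*2749^1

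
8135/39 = 208 + 23/39 = 208.59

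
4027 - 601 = 3426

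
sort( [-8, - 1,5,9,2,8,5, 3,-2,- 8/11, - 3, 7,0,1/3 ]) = [ - 8, - 3, - 2, - 1, - 8/11 , 0 , 1/3, 2,3, 5, 5,7, 8, 9 ]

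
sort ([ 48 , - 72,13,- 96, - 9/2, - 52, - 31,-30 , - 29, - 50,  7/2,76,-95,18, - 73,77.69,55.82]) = [ - 96,-95, - 73, - 72, - 52, - 50, - 31, - 30,  -  29, - 9/2,7/2 , 13, 18,48,  55.82, 76, 77.69]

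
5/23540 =1/4708 = 0.00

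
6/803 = 6/803 = 0.01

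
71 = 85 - 14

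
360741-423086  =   - 62345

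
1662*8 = 13296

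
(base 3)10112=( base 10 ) 95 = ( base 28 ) 3b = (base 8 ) 137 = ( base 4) 1133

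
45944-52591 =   -  6647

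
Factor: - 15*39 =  - 3^2 * 5^1*13^1 = - 585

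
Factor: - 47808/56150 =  - 2^5*3^2*5^ ( - 2) * 83^1*1123^( - 1 ) = -  23904/28075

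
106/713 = 106/713 = 0.15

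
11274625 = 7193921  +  4080704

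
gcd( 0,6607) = 6607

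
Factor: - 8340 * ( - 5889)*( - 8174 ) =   -  401459961240 = - 2^3*3^2*5^1*13^1 * 61^1 * 67^1*139^1*151^1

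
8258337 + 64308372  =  72566709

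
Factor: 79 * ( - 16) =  -1264 = - 2^4*79^1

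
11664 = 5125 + 6539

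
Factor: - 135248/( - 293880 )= 2^1*3^( - 1 )*5^( - 1 )*31^( - 1)*107^1 =214/465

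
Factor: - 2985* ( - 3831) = 11435535 = 3^2*5^1 * 199^1 * 1277^1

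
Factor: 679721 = 7^1*97103^1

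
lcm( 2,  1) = 2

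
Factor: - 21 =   -  3^1  *  7^1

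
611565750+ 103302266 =714868016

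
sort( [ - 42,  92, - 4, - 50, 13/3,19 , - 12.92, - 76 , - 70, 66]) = [-76, - 70, - 50,-42, - 12.92, - 4, 13/3,19, 66, 92 ] 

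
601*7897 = 4746097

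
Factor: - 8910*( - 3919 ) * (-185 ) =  - 6459883650 = - 2^1*3^4*5^2 * 11^1 * 37^1 * 3919^1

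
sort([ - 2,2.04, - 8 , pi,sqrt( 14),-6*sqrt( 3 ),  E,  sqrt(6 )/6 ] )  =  [ - 6*sqrt( 3), - 8 , - 2,sqrt (6 )/6, 2.04, E, pi,sqrt( 14 )]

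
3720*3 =11160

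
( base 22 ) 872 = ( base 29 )4mq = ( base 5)112103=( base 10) 4028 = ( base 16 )fbc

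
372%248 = 124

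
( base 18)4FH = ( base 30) 1mn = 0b11000101111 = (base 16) 62f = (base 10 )1583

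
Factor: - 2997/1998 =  - 2^ (  -  1)*3^1 = - 3/2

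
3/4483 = 3/4483  =  0.00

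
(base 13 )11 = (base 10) 14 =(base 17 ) E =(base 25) E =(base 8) 16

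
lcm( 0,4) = 0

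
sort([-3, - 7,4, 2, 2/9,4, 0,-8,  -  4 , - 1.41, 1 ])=[ - 8,- 7,- 4, - 3, - 1.41,0, 2/9,  1, 2,4, 4 ] 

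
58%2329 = 58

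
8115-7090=1025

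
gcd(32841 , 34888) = 89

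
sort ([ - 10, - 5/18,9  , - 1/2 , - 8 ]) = [ - 10, - 8, - 1/2,-5/18, 9 ] 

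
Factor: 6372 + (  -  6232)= 2^2*5^1 * 7^1 = 140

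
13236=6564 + 6672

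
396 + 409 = 805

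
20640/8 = 2580 = 2580.00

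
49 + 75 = 124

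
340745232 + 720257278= 1061002510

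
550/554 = 275/277 = 0.99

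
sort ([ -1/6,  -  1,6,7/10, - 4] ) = [  -  4, - 1, - 1/6,  7/10,6 ]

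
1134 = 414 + 720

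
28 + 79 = 107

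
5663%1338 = 311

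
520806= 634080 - 113274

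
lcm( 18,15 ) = 90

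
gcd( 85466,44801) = 1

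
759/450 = 1+ 103/150 = 1.69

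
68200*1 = 68200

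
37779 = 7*5397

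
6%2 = 0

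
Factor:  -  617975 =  - 5^2*19^1 *1301^1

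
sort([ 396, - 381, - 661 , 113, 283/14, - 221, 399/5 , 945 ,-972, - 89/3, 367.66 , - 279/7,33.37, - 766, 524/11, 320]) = [ - 972,-766  , - 661, - 381, - 221, - 279/7,-89/3,283/14,33.37,524/11,  399/5,113, 320, 367.66, 396,945]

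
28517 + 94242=122759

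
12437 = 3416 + 9021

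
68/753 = 68/753 =0.09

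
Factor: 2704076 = 2^2*29^1*23311^1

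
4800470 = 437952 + 4362518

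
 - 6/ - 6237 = 2/2079 = 0.00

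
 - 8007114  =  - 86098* 93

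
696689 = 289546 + 407143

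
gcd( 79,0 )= 79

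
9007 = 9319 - 312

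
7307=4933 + 2374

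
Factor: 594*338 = 200772=2^2*3^3*11^1*13^2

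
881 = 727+154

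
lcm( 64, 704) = 704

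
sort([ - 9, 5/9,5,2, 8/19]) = [  -  9, 8/19,5/9, 2,5 ] 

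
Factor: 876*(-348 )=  - 304848 = -2^4*3^2*29^1*73^1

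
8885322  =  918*9679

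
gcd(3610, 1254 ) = 38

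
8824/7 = 8824/7 = 1260.57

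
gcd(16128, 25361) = 7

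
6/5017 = 6/5017 = 0.00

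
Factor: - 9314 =- 2^1*4657^1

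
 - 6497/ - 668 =6497/668 =9.73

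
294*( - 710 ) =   -  208740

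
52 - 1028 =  - 976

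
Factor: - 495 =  - 3^2* 5^1 * 11^1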